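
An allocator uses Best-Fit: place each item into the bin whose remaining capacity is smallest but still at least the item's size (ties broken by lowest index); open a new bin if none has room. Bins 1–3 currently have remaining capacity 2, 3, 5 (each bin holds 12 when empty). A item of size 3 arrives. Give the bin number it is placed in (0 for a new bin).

Bins with room: bin 2 (3), bin 3 (5).
Tightest fit is bin 2 with 3 free.

2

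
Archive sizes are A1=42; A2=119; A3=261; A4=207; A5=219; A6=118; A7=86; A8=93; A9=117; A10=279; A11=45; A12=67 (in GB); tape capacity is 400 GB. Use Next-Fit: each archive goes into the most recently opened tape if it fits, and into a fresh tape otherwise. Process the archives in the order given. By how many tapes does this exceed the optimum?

Next-Fit: [42,119] [261] [207] [219,118] [86,93,117] [279,45,67] → 6 tapes.
Total size 1653 GB; any packing needs at least ⌈1653/400⌉ = 5 tapes.
An optimal packing achieves that bound: [279,119] [261,118] [219,117,45] [207,93,86] [67,42] → 5 tapes.
Excess: 6 − 5 = 1.

1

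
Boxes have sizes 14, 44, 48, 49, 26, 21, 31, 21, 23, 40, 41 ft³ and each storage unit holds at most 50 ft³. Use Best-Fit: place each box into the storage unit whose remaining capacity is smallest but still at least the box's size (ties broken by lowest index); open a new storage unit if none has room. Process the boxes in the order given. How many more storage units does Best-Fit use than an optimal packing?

Best-Fit: [14,26] [44] [48] [49] [21,21] [31] [23] [40] [41] → 9 storage units.
Total size 358 ft³; any packing needs at least ⌈358/50⌉ = 8 storage units.
An optimal packing achieves that bound: [49] [48] [44] [41] [40] [31,14] [26,23] [21,21] → 8 storage units.
Excess: 9 − 8 = 1.

1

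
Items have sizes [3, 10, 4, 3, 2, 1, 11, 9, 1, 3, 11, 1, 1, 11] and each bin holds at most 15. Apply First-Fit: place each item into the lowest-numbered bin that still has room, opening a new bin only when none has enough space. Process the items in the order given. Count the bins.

6

bin 1: place 3, 12 left
bin 1: place 10, 2 left
bin 2: place 4, 11 left
bin 2: place 3, 8 left
bin 1: place 2, 0 left
bin 2: place 1, 7 left
bin 3: place 11, 4 left
bin 4: place 9, 6 left
bin 2: place 1, 6 left
bin 2: place 3, 3 left
bin 5: place 11, 4 left
bin 2: place 1, 2 left
bin 2: place 1, 1 left
bin 6: place 11, 4 left
Final bins: [3,10,2] [4,3,1,1,3,1,1] [11] [9] [11] [11].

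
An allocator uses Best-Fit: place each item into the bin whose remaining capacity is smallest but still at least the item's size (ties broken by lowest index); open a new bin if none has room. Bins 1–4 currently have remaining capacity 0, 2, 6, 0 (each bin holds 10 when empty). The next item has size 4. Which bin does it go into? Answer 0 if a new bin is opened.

3

Bins with room: bin 3 (6).
Tightest fit is bin 3 with 6 free.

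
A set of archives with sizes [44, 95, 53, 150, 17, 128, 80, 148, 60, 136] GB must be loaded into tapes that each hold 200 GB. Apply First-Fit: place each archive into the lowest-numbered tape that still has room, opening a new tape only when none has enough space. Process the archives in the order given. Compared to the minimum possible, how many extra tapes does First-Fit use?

1

First-Fit: [44,95,53] [150,17] [128,60] [80] [148] [136] → 6 tapes.
Total size 911 GB; any packing needs at least ⌈911/200⌉ = 5 tapes.
An optimal packing achieves that bound: [150,44] [148,17] [136,60] [128,53] [95,80] → 5 tapes.
Excess: 6 − 5 = 1.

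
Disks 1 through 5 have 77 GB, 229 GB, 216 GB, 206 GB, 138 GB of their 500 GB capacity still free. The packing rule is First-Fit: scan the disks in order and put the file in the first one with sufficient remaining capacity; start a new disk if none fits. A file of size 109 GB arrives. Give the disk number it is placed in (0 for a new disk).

2

Disks with room: disk 2 (229 GB), disk 3 (216 GB), disk 4 (206 GB), disk 5 (138 GB).
The first with room is disk 2.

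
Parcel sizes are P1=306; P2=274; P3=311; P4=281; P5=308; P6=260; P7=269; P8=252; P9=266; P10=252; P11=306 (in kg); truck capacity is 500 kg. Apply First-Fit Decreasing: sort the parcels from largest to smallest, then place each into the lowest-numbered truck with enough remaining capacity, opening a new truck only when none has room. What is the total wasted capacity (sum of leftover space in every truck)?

2415

Sorted descending: 311, 308, 306, 306, 281, 274, 269, 266, 260, 252, 252.
truck 1: place 311 kg, 189 kg left
truck 2: place 308 kg, 192 kg left
truck 3: place 306 kg, 194 kg left
truck 4: place 306 kg, 194 kg left
truck 5: place 281 kg, 219 kg left
truck 6: place 274 kg, 226 kg left
truck 7: place 269 kg, 231 kg left
truck 8: place 266 kg, 234 kg left
truck 9: place 260 kg, 240 kg left
truck 10: place 252 kg, 248 kg left
truck 11: place 252 kg, 248 kg left
11 trucks × 500 kg = 5500 kg; used 3085 kg; unused 2415 kg.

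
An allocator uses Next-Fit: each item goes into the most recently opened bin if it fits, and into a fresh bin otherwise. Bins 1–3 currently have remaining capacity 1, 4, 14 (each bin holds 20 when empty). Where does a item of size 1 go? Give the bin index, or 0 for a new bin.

Next-Fit only looks at bin 3, which has 14 free.
1 fits there.

3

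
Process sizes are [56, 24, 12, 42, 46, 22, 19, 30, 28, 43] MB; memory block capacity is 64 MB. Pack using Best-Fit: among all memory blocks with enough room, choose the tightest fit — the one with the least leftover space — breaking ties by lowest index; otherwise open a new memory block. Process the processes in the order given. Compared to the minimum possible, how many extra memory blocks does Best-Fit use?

Best-Fit: [56] [24,12,19] [42,22] [46] [30,28] [43] → 6 memory blocks.
Total size 322 MB; any packing needs at least ⌈322/64⌉ = 6 memory blocks.
So 6 is already optimal.

0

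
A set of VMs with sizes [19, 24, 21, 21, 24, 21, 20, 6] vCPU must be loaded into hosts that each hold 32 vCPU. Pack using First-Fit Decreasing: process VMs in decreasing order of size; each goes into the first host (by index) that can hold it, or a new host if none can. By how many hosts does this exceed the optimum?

First-Fit Decreasing: [24,6] [24] [21] [21] [21] [20] [19] → 7 hosts.
7 VMs exceed 16 vCPU (half the capacity), and no two of those can share a host, so at least 7 hosts are needed.
So 7 is already optimal.

0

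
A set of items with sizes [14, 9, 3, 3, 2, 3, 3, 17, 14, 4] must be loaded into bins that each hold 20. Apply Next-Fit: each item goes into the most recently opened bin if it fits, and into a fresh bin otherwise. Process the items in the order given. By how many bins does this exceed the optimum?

Next-Fit: [14] [9,3,3,2,3] [3,17] [14,4] → 4 bins.
Total size 72; any packing needs at least ⌈72/20⌉ = 4 bins.
So 4 is already optimal.

0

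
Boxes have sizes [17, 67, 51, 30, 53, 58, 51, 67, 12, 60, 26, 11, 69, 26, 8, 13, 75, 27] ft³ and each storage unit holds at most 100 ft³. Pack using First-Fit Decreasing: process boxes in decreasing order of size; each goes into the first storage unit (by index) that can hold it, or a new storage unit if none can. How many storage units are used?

9

Sorted descending: 75, 69, 67, 67, 60, 58, 53, 51, 51, 30, 27, 26, 26, 17, 13, 12, 11, 8.
Put 75 ft³ in storage unit 1; 25 ft³ remain.
Put 69 ft³ in storage unit 2; 31 ft³ remain.
Put 67 ft³ in storage unit 3; 33 ft³ remain.
Put 67 ft³ in storage unit 4; 33 ft³ remain.
Put 60 ft³ in storage unit 5; 40 ft³ remain.
Put 58 ft³ in storage unit 6; 42 ft³ remain.
Put 53 ft³ in storage unit 7; 47 ft³ remain.
Put 51 ft³ in storage unit 8; 49 ft³ remain.
Put 51 ft³ in storage unit 9; 49 ft³ remain.
Put 30 ft³ in storage unit 2; 1 ft³ remain.
Put 27 ft³ in storage unit 3; 6 ft³ remain.
Put 26 ft³ in storage unit 4; 7 ft³ remain.
Put 26 ft³ in storage unit 5; 14 ft³ remain.
Put 17 ft³ in storage unit 1; 8 ft³ remain.
Put 13 ft³ in storage unit 5; 1 ft³ remain.
Put 12 ft³ in storage unit 6; 30 ft³ remain.
Put 11 ft³ in storage unit 6; 19 ft³ remain.
Put 8 ft³ in storage unit 1; 0 ft³ remain.
Final storage units: [75,17,8] [69,30] [67,27] [67,26] [60,26,13] [58,12,11] [53] [51] [51].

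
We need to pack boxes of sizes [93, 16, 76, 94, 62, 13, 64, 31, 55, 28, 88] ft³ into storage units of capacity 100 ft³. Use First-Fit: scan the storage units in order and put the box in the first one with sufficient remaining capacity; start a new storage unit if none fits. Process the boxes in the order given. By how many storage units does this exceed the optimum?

First-Fit: [93] [16,76] [94] [62,13] [64,31] [55,28] [88] → 7 storage units.
Total size 620 ft³; any packing needs at least ⌈620/100⌉ = 7 storage units.
So 7 is already optimal.

0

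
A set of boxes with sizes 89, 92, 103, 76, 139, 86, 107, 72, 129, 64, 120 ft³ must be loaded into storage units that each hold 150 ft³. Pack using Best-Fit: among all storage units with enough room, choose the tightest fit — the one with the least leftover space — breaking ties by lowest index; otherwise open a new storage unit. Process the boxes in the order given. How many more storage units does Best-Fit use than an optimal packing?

Best-Fit: [89] [92] [103] [76,72] [139] [86,64] [107] [129] [120] → 9 storage units.
9 boxes exceed 75 ft³ (half the capacity), and no two of those can share a storage unit, so at least 9 storage units are needed.
So 9 is already optimal.

0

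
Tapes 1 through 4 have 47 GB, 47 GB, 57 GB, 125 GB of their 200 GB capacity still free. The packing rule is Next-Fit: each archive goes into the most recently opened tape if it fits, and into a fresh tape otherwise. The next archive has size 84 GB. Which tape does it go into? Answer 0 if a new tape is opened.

4

Next-Fit only looks at tape 4, which has 125 GB free.
84 GB fits there.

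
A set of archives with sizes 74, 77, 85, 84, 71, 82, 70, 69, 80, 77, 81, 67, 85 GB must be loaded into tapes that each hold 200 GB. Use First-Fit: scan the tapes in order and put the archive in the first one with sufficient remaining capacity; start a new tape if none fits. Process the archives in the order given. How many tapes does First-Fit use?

7

74 GB → tape 1 (remaining 126 GB)
77 GB → tape 1 (remaining 49 GB)
85 GB → tape 2 (remaining 115 GB)
84 GB → tape 2 (remaining 31 GB)
71 GB → tape 3 (remaining 129 GB)
82 GB → tape 3 (remaining 47 GB)
70 GB → tape 4 (remaining 130 GB)
69 GB → tape 4 (remaining 61 GB)
80 GB → tape 5 (remaining 120 GB)
77 GB → tape 5 (remaining 43 GB)
81 GB → tape 6 (remaining 119 GB)
67 GB → tape 6 (remaining 52 GB)
85 GB → tape 7 (remaining 115 GB)
Final tapes: [74,77] [85,84] [71,82] [70,69] [80,77] [81,67] [85].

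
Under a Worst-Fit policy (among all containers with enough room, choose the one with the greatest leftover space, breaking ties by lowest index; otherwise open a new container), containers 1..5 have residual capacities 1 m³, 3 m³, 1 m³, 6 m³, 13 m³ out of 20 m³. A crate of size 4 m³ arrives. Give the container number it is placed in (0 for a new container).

Containers with room: container 4 (6 m³), container 5 (13 m³).
Most room is container 5 with 13 m³ free.

5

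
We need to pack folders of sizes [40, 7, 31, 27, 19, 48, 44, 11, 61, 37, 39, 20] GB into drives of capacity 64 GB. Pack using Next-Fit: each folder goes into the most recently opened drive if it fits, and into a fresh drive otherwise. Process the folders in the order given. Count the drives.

8 drives

40 GB → drive 1 (remaining 24 GB)
7 GB → drive 1 (remaining 17 GB)
31 GB → drive 2 (remaining 33 GB)
27 GB → drive 2 (remaining 6 GB)
19 GB → drive 3 (remaining 45 GB)
48 GB → drive 4 (remaining 16 GB)
44 GB → drive 5 (remaining 20 GB)
11 GB → drive 5 (remaining 9 GB)
61 GB → drive 6 (remaining 3 GB)
37 GB → drive 7 (remaining 27 GB)
39 GB → drive 8 (remaining 25 GB)
20 GB → drive 8 (remaining 5 GB)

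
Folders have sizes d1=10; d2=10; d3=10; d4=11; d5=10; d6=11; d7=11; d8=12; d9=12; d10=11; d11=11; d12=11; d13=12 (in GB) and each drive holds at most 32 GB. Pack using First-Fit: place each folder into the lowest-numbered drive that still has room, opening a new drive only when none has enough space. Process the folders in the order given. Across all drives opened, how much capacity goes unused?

50

drive 1: place d1 (10 GB), 22 GB left
drive 1: place d2 (10 GB), 12 GB left
drive 1: place d3 (10 GB), 2 GB left
drive 2: place d4 (11 GB), 21 GB left
drive 2: place d5 (10 GB), 11 GB left
drive 2: place d6 (11 GB), 0 GB left
drive 3: place d7 (11 GB), 21 GB left
drive 3: place d8 (12 GB), 9 GB left
drive 4: place d9 (12 GB), 20 GB left
drive 4: place d10 (11 GB), 9 GB left
drive 5: place d11 (11 GB), 21 GB left
drive 5: place d12 (11 GB), 10 GB left
drive 6: place d13 (12 GB), 20 GB left
6 drives × 32 GB = 192 GB; used 142 GB; unused 50 GB.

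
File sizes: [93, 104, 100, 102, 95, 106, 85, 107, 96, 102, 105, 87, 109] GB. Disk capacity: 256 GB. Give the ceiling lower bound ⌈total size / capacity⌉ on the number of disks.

6

Total size = 93 + 104 + 100 + 102 + 95 + 106 + 85 + 107 + 96 + 102 + 105 + 87 + 109 = 1291 GB.
⌈1291 / 256⌉ = 6.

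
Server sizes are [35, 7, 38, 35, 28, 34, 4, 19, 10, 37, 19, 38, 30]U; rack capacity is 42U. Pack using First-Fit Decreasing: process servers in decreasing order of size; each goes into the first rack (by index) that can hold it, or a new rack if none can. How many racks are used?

Sorted descending: 38, 38, 37, 35, 35, 34, 30, 28, 19, 19, 10, 7, 4.
rack 1: place 38U, 4U left
rack 2: place 38U, 4U left
rack 3: place 37U, 5U left
rack 4: place 35U, 7U left
rack 5: place 35U, 7U left
rack 6: place 34U, 8U left
rack 7: place 30U, 12U left
rack 8: place 28U, 14U left
rack 9: place 19U, 23U left
rack 9: place 19U, 4U left
rack 7: place 10U, 2U left
rack 4: place 7U, 0U left
rack 1: place 4U, 0U left

9 racks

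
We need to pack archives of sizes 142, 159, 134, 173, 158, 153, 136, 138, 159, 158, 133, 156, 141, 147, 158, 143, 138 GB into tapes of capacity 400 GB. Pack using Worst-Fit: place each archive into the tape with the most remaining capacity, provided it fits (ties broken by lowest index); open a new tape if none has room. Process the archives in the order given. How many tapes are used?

9 tapes

tape 1: place 142 GB, 258 GB left
tape 1: place 159 GB, 99 GB left
tape 2: place 134 GB, 266 GB left
tape 2: place 173 GB, 93 GB left
tape 3: place 158 GB, 242 GB left
tape 3: place 153 GB, 89 GB left
tape 4: place 136 GB, 264 GB left
tape 4: place 138 GB, 126 GB left
tape 5: place 159 GB, 241 GB left
tape 5: place 158 GB, 83 GB left
tape 6: place 133 GB, 267 GB left
tape 6: place 156 GB, 111 GB left
tape 7: place 141 GB, 259 GB left
tape 7: place 147 GB, 112 GB left
tape 8: place 158 GB, 242 GB left
tape 8: place 143 GB, 99 GB left
tape 9: place 138 GB, 262 GB left
Final tapes: [142,159] [134,173] [158,153] [136,138] [159,158] [133,156] [141,147] [158,143] [138].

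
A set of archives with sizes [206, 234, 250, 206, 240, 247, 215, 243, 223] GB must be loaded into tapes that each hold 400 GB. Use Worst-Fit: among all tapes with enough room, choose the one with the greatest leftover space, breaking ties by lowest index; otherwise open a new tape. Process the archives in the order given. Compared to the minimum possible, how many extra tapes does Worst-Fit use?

Worst-Fit: [206] [234] [250] [206] [240] [247] [215] [243] [223] → 9 tapes.
9 archives exceed 200 GB (half the capacity), and no two of those can share a tape, so at least 9 tapes are needed.
So 9 is already optimal.

0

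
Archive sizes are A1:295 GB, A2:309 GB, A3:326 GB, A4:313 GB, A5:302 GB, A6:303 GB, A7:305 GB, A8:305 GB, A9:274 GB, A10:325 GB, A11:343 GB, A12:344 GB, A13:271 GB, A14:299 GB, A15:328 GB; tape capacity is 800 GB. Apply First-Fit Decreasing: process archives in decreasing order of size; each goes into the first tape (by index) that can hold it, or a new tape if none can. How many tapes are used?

8

Sorted descending: 344, 343, 328, 326, 325, 313, 309, 305, 305, 303, 302, 299, 295, 274, 271.
Put 344 GB in tape 1; 456 GB remain.
Put 343 GB in tape 1; 113 GB remain.
Put 328 GB in tape 2; 472 GB remain.
Put 326 GB in tape 2; 146 GB remain.
Put 325 GB in tape 3; 475 GB remain.
Put 313 GB in tape 3; 162 GB remain.
Put 309 GB in tape 4; 491 GB remain.
Put 305 GB in tape 4; 186 GB remain.
Put 305 GB in tape 5; 495 GB remain.
Put 303 GB in tape 5; 192 GB remain.
Put 302 GB in tape 6; 498 GB remain.
Put 299 GB in tape 6; 199 GB remain.
Put 295 GB in tape 7; 505 GB remain.
Put 274 GB in tape 7; 231 GB remain.
Put 271 GB in tape 8; 529 GB remain.
Final tapes: [344,343] [328,326] [325,313] [309,305] [305,303] [302,299] [295,274] [271].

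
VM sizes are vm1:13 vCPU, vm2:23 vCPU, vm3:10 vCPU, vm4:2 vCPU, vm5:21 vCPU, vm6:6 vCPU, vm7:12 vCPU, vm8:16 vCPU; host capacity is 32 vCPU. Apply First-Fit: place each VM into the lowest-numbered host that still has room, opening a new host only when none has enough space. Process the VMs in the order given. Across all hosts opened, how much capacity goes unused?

25

vm1 (13 vCPU) → host 1 (remaining 19 vCPU)
vm2 (23 vCPU) → host 2 (remaining 9 vCPU)
vm3 (10 vCPU) → host 1 (remaining 9 vCPU)
vm4 (2 vCPU) → host 1 (remaining 7 vCPU)
vm5 (21 vCPU) → host 3 (remaining 11 vCPU)
vm6 (6 vCPU) → host 1 (remaining 1 vCPU)
vm7 (12 vCPU) → host 4 (remaining 20 vCPU)
vm8 (16 vCPU) → host 4 (remaining 4 vCPU)
4 hosts × 32 vCPU = 128 vCPU; used 103 vCPU; unused 25 vCPU.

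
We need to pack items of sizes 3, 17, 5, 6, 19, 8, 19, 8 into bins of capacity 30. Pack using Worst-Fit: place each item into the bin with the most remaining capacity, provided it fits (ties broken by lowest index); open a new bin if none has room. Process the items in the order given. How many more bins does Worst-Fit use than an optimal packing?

Worst-Fit: [3,17,5] [6,19] [8,19] [8] → 4 bins.
Total size 85; any packing needs at least ⌈85/30⌉ = 3 bins.
An optimal packing achieves that bound: [19,8,3] [19,8] [17,6,5] → 3 bins.
Excess: 4 − 3 = 1.

1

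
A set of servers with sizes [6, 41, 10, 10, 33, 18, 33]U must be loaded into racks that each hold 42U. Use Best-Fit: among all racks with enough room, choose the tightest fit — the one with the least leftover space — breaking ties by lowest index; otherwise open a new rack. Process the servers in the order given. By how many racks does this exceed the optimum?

Best-Fit: [6,10,10] [41] [33] [18] [33] → 5 racks.
Total size 151U; any packing needs at least ⌈151/42⌉ = 4 racks.
An optimal packing achieves that bound: [41] [33,6] [33] [18,10,10] → 4 racks.
Excess: 5 − 4 = 1.

1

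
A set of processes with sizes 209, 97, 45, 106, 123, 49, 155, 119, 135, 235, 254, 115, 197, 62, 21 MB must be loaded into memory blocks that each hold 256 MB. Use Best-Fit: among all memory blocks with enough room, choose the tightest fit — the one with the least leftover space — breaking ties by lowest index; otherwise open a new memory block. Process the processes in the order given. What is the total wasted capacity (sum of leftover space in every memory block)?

Put 209 MB in memory block 1; 47 MB remain.
Put 97 MB in memory block 2; 159 MB remain.
Put 45 MB in memory block 1; 2 MB remain.
Put 106 MB in memory block 2; 53 MB remain.
Put 123 MB in memory block 3; 133 MB remain.
Put 49 MB in memory block 2; 4 MB remain.
Put 155 MB in memory block 4; 101 MB remain.
Put 119 MB in memory block 3; 14 MB remain.
Put 135 MB in memory block 5; 121 MB remain.
Put 235 MB in memory block 6; 21 MB remain.
Put 254 MB in memory block 7; 2 MB remain.
Put 115 MB in memory block 5; 6 MB remain.
Put 197 MB in memory block 8; 59 MB remain.
Put 62 MB in memory block 4; 39 MB remain.
Put 21 MB in memory block 6; 0 MB remain.
8 memory blocks × 256 MB = 2048 MB; used 1922 MB; unused 126 MB.

126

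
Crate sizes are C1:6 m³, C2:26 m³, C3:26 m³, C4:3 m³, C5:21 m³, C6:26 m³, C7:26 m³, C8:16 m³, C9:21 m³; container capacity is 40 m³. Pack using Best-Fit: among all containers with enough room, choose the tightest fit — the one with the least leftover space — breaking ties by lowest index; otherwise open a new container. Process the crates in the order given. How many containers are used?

6

Put C1 (6 m³) in container 1; 34 m³ remain.
Put C2 (26 m³) in container 1; 8 m³ remain.
Put C3 (26 m³) in container 2; 14 m³ remain.
Put C4 (3 m³) in container 1; 5 m³ remain.
Put C5 (21 m³) in container 3; 19 m³ remain.
Put C6 (26 m³) in container 4; 14 m³ remain.
Put C7 (26 m³) in container 5; 14 m³ remain.
Put C8 (16 m³) in container 3; 3 m³ remain.
Put C9 (21 m³) in container 6; 19 m³ remain.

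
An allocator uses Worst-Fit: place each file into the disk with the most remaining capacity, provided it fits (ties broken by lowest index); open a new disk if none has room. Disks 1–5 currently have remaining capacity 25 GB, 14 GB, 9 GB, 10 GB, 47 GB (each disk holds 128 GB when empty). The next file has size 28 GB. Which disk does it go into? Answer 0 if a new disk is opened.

Disks with room: disk 5 (47 GB).
Most room is disk 5 with 47 GB free.

5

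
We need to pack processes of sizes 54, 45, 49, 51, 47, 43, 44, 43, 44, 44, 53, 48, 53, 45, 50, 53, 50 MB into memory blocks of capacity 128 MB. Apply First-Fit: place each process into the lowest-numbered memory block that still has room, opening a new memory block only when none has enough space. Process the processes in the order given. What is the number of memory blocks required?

9

54 MB → memory block 1 (remaining 74 MB)
45 MB → memory block 1 (remaining 29 MB)
49 MB → memory block 2 (remaining 79 MB)
51 MB → memory block 2 (remaining 28 MB)
47 MB → memory block 3 (remaining 81 MB)
43 MB → memory block 3 (remaining 38 MB)
44 MB → memory block 4 (remaining 84 MB)
43 MB → memory block 4 (remaining 41 MB)
44 MB → memory block 5 (remaining 84 MB)
44 MB → memory block 5 (remaining 40 MB)
53 MB → memory block 6 (remaining 75 MB)
48 MB → memory block 6 (remaining 27 MB)
53 MB → memory block 7 (remaining 75 MB)
45 MB → memory block 7 (remaining 30 MB)
50 MB → memory block 8 (remaining 78 MB)
53 MB → memory block 8 (remaining 25 MB)
50 MB → memory block 9 (remaining 78 MB)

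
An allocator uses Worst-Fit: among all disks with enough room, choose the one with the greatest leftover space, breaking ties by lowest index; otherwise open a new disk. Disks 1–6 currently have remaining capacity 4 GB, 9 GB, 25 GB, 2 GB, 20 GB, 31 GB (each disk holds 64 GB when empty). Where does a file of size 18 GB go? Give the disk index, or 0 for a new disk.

6

Disks with room: disk 3 (25 GB), disk 5 (20 GB), disk 6 (31 GB).
Most room is disk 6 with 31 GB free.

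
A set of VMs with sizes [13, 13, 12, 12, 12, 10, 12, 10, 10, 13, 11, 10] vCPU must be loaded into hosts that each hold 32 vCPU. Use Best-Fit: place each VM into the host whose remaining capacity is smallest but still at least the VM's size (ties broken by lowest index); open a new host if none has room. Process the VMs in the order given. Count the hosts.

5

13 vCPU → host 1 (remaining 19 vCPU)
13 vCPU → host 1 (remaining 6 vCPU)
12 vCPU → host 2 (remaining 20 vCPU)
12 vCPU → host 2 (remaining 8 vCPU)
12 vCPU → host 3 (remaining 20 vCPU)
10 vCPU → host 3 (remaining 10 vCPU)
12 vCPU → host 4 (remaining 20 vCPU)
10 vCPU → host 3 (remaining 0 vCPU)
10 vCPU → host 4 (remaining 10 vCPU)
13 vCPU → host 5 (remaining 19 vCPU)
11 vCPU → host 5 (remaining 8 vCPU)
10 vCPU → host 4 (remaining 0 vCPU)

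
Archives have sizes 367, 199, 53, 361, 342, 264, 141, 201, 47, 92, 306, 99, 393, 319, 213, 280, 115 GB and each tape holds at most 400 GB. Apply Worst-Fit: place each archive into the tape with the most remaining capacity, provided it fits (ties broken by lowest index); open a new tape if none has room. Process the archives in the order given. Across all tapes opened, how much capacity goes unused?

608

367 GB → tape 1 (remaining 33 GB)
199 GB → tape 2 (remaining 201 GB)
53 GB → tape 2 (remaining 148 GB)
361 GB → tape 3 (remaining 39 GB)
342 GB → tape 4 (remaining 58 GB)
264 GB → tape 5 (remaining 136 GB)
141 GB → tape 2 (remaining 7 GB)
201 GB → tape 6 (remaining 199 GB)
47 GB → tape 6 (remaining 152 GB)
92 GB → tape 6 (remaining 60 GB)
306 GB → tape 7 (remaining 94 GB)
99 GB → tape 5 (remaining 37 GB)
393 GB → tape 8 (remaining 7 GB)
319 GB → tape 9 (remaining 81 GB)
213 GB → tape 10 (remaining 187 GB)
280 GB → tape 11 (remaining 120 GB)
115 GB → tape 10 (remaining 72 GB)
11 tapes × 400 GB = 4400 GB; used 3792 GB; unused 608 GB.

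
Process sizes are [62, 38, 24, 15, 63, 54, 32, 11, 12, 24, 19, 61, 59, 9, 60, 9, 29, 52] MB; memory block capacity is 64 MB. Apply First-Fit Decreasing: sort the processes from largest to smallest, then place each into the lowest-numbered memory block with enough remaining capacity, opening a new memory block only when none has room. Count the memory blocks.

11

Sorted descending: 63, 62, 61, 60, 59, 54, 52, 38, 32, 29, 24, 24, 19, 15, 12, 11, 9, 9.
63 MB → memory block 1 (remaining 1 MB)
62 MB → memory block 2 (remaining 2 MB)
61 MB → memory block 3 (remaining 3 MB)
60 MB → memory block 4 (remaining 4 MB)
59 MB → memory block 5 (remaining 5 MB)
54 MB → memory block 6 (remaining 10 MB)
52 MB → memory block 7 (remaining 12 MB)
38 MB → memory block 8 (remaining 26 MB)
32 MB → memory block 9 (remaining 32 MB)
29 MB → memory block 9 (remaining 3 MB)
24 MB → memory block 8 (remaining 2 MB)
24 MB → memory block 10 (remaining 40 MB)
19 MB → memory block 10 (remaining 21 MB)
15 MB → memory block 10 (remaining 6 MB)
12 MB → memory block 7 (remaining 0 MB)
11 MB → memory block 11 (remaining 53 MB)
9 MB → memory block 6 (remaining 1 MB)
9 MB → memory block 11 (remaining 44 MB)
Final memory blocks: [63] [62] [61] [60] [59] [54,9] [52,12] [38,24] [32,29] [24,19,15] [11,9].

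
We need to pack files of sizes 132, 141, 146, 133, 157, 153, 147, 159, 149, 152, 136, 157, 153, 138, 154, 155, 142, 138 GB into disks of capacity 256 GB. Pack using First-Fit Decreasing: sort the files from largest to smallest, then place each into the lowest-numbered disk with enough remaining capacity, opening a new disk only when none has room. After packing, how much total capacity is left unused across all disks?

Sorted descending: 159, 157, 157, 155, 154, 153, 153, 152, 149, 147, 146, 142, 141, 138, 138, 136, 133, 132.
disk 1: place 159 GB, 97 GB left
disk 2: place 157 GB, 99 GB left
disk 3: place 157 GB, 99 GB left
disk 4: place 155 GB, 101 GB left
disk 5: place 154 GB, 102 GB left
disk 6: place 153 GB, 103 GB left
disk 7: place 153 GB, 103 GB left
disk 8: place 152 GB, 104 GB left
disk 9: place 149 GB, 107 GB left
disk 10: place 147 GB, 109 GB left
disk 11: place 146 GB, 110 GB left
disk 12: place 142 GB, 114 GB left
disk 13: place 141 GB, 115 GB left
disk 14: place 138 GB, 118 GB left
disk 15: place 138 GB, 118 GB left
disk 16: place 136 GB, 120 GB left
disk 17: place 133 GB, 123 GB left
disk 18: place 132 GB, 124 GB left
18 disks × 256 GB = 4608 GB; used 2642 GB; unused 1966 GB.

1966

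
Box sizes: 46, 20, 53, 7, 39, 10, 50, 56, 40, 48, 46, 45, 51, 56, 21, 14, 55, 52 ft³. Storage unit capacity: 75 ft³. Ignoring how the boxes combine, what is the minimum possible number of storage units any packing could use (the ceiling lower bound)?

10

Total size = 46 + 20 + 53 + 7 + 39 + 10 + 50 + 56 + 40 + 48 + 46 + 45 + 51 + 56 + 21 + 14 + 55 + 52 = 709 ft³.
⌈709 / 75⌉ = 10.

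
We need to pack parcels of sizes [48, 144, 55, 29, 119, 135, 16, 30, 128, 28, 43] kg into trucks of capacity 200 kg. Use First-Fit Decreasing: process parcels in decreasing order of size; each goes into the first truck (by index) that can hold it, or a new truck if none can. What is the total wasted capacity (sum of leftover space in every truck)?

Sorted descending: 144, 135, 128, 119, 55, 48, 43, 30, 29, 28, 16.
Put 144 kg in truck 1; 56 kg remain.
Put 135 kg in truck 2; 65 kg remain.
Put 128 kg in truck 3; 72 kg remain.
Put 119 kg in truck 4; 81 kg remain.
Put 55 kg in truck 1; 1 kg remain.
Put 48 kg in truck 2; 17 kg remain.
Put 43 kg in truck 3; 29 kg remain.
Put 30 kg in truck 4; 51 kg remain.
Put 29 kg in truck 3; 0 kg remain.
Put 28 kg in truck 4; 23 kg remain.
Put 16 kg in truck 2; 1 kg remain.
4 trucks × 200 kg = 800 kg; used 775 kg; unused 25 kg.

25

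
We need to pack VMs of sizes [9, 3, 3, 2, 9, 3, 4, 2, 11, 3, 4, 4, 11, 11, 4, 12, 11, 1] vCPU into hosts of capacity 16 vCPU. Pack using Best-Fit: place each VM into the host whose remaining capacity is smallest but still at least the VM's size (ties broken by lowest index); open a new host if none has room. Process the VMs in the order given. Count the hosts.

8 hosts

Put 9 vCPU in host 1; 7 vCPU remain.
Put 3 vCPU in host 1; 4 vCPU remain.
Put 3 vCPU in host 1; 1 vCPU remain.
Put 2 vCPU in host 2; 14 vCPU remain.
Put 9 vCPU in host 2; 5 vCPU remain.
Put 3 vCPU in host 2; 2 vCPU remain.
Put 4 vCPU in host 3; 12 vCPU remain.
Put 2 vCPU in host 2; 0 vCPU remain.
Put 11 vCPU in host 3; 1 vCPU remain.
Put 3 vCPU in host 4; 13 vCPU remain.
Put 4 vCPU in host 4; 9 vCPU remain.
Put 4 vCPU in host 4; 5 vCPU remain.
Put 11 vCPU in host 5; 5 vCPU remain.
Put 11 vCPU in host 6; 5 vCPU remain.
Put 4 vCPU in host 4; 1 vCPU remain.
Put 12 vCPU in host 7; 4 vCPU remain.
Put 11 vCPU in host 8; 5 vCPU remain.
Put 1 vCPU in host 1; 0 vCPU remain.
Final hosts: [9,3,3,1] [2,9,3,2] [4,11] [3,4,4,4] [11] [11] [12] [11].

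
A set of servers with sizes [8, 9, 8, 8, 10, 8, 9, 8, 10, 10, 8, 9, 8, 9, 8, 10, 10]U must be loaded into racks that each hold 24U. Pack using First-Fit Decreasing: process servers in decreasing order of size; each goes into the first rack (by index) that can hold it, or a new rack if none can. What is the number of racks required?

Sorted descending: 10, 10, 10, 10, 10, 9, 9, 9, 9, 8, 8, 8, 8, 8, 8, 8, 8.
rack 1: place 10U, 14U left
rack 1: place 10U, 4U left
rack 2: place 10U, 14U left
rack 2: place 10U, 4U left
rack 3: place 10U, 14U left
rack 3: place 9U, 5U left
rack 4: place 9U, 15U left
rack 4: place 9U, 6U left
rack 5: place 9U, 15U left
rack 5: place 8U, 7U left
rack 6: place 8U, 16U left
rack 6: place 8U, 8U left
rack 6: place 8U, 0U left
rack 7: place 8U, 16U left
rack 7: place 8U, 8U left
rack 7: place 8U, 0U left
rack 8: place 8U, 16U left

8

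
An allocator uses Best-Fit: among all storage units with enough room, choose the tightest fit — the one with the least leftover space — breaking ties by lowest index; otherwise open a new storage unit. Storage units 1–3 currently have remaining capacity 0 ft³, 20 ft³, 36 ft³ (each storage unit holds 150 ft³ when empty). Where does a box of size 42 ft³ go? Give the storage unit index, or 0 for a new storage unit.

No storage unit has ≥ 42 ft³ free, so a new storage unit is opened.

0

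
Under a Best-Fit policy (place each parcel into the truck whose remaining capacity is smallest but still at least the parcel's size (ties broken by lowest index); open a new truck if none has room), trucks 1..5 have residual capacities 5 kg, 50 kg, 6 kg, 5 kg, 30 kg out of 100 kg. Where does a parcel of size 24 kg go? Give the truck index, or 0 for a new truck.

5

Trucks with room: truck 2 (50 kg), truck 5 (30 kg).
Tightest fit is truck 5 with 30 kg free.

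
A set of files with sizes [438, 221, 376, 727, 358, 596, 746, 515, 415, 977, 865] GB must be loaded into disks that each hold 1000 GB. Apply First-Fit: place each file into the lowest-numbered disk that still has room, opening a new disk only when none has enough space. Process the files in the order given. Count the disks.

438 GB → disk 1 (remaining 562 GB)
221 GB → disk 1 (remaining 341 GB)
376 GB → disk 2 (remaining 624 GB)
727 GB → disk 3 (remaining 273 GB)
358 GB → disk 2 (remaining 266 GB)
596 GB → disk 4 (remaining 404 GB)
746 GB → disk 5 (remaining 254 GB)
515 GB → disk 6 (remaining 485 GB)
415 GB → disk 6 (remaining 70 GB)
977 GB → disk 7 (remaining 23 GB)
865 GB → disk 8 (remaining 135 GB)
Final disks: [438,221] [376,358] [727] [596] [746] [515,415] [977] [865].

8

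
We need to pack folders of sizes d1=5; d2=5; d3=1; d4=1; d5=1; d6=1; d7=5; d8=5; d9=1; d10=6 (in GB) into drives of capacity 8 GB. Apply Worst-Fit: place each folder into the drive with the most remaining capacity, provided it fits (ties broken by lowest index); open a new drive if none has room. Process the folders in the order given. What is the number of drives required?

d1 (5 GB) → drive 1 (remaining 3 GB)
d2 (5 GB) → drive 2 (remaining 3 GB)
d3 (1 GB) → drive 1 (remaining 2 GB)
d4 (1 GB) → drive 2 (remaining 2 GB)
d5 (1 GB) → drive 1 (remaining 1 GB)
d6 (1 GB) → drive 2 (remaining 1 GB)
d7 (5 GB) → drive 3 (remaining 3 GB)
d8 (5 GB) → drive 4 (remaining 3 GB)
d9 (1 GB) → drive 3 (remaining 2 GB)
d10 (6 GB) → drive 5 (remaining 2 GB)
Final drives: [5,1,1] [5,1,1] [5,1] [5] [6].

5 drives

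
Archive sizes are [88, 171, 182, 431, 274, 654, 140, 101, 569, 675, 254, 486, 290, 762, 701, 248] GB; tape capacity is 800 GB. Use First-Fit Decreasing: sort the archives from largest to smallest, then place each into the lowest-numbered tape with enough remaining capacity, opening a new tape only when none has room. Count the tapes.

8

Sorted descending: 762, 701, 675, 654, 569, 486, 431, 290, 274, 254, 248, 182, 171, 140, 101, 88.
762 GB → tape 1 (remaining 38 GB)
701 GB → tape 2 (remaining 99 GB)
675 GB → tape 3 (remaining 125 GB)
654 GB → tape 4 (remaining 146 GB)
569 GB → tape 5 (remaining 231 GB)
486 GB → tape 6 (remaining 314 GB)
431 GB → tape 7 (remaining 369 GB)
290 GB → tape 6 (remaining 24 GB)
274 GB → tape 7 (remaining 95 GB)
254 GB → tape 8 (remaining 546 GB)
248 GB → tape 8 (remaining 298 GB)
182 GB → tape 5 (remaining 49 GB)
171 GB → tape 8 (remaining 127 GB)
140 GB → tape 4 (remaining 6 GB)
101 GB → tape 3 (remaining 24 GB)
88 GB → tape 2 (remaining 11 GB)
Final tapes: [762] [701,88] [675,101] [654,140] [569,182] [486,290] [431,274] [254,248,171].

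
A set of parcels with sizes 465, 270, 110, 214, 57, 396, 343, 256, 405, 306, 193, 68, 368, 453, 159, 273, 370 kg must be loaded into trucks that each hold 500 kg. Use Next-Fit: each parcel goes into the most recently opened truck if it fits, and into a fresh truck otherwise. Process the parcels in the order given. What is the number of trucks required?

12

465 kg → truck 1 (remaining 35 kg)
270 kg → truck 2 (remaining 230 kg)
110 kg → truck 2 (remaining 120 kg)
214 kg → truck 3 (remaining 286 kg)
57 kg → truck 3 (remaining 229 kg)
396 kg → truck 4 (remaining 104 kg)
343 kg → truck 5 (remaining 157 kg)
256 kg → truck 6 (remaining 244 kg)
405 kg → truck 7 (remaining 95 kg)
306 kg → truck 8 (remaining 194 kg)
193 kg → truck 8 (remaining 1 kg)
68 kg → truck 9 (remaining 432 kg)
368 kg → truck 9 (remaining 64 kg)
453 kg → truck 10 (remaining 47 kg)
159 kg → truck 11 (remaining 341 kg)
273 kg → truck 11 (remaining 68 kg)
370 kg → truck 12 (remaining 130 kg)
Final trucks: [465] [270,110] [214,57] [396] [343] [256] [405] [306,193] [68,368] [453] [159,273] [370].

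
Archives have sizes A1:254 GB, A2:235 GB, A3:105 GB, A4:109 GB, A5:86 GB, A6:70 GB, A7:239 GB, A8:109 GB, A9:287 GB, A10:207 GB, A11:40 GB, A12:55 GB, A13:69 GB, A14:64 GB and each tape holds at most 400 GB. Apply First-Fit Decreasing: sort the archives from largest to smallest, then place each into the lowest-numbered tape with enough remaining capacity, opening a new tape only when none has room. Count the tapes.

Sorted descending: 287, 254, 239, 235, 207, 109, 109, 105, 86, 70, 69, 64, 55, 40.
287 GB → tape 1 (remaining 113 GB)
254 GB → tape 2 (remaining 146 GB)
239 GB → tape 3 (remaining 161 GB)
235 GB → tape 4 (remaining 165 GB)
207 GB → tape 5 (remaining 193 GB)
109 GB → tape 1 (remaining 4 GB)
109 GB → tape 2 (remaining 37 GB)
105 GB → tape 3 (remaining 56 GB)
86 GB → tape 4 (remaining 79 GB)
70 GB → tape 4 (remaining 9 GB)
69 GB → tape 5 (remaining 124 GB)
64 GB → tape 5 (remaining 60 GB)
55 GB → tape 3 (remaining 1 GB)
40 GB → tape 5 (remaining 20 GB)
Final tapes: [287,109] [254,109] [239,105,55] [235,86,70] [207,69,64,40].

5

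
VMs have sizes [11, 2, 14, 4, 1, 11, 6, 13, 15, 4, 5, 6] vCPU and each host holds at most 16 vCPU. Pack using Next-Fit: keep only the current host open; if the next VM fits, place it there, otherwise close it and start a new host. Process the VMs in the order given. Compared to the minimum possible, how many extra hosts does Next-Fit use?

1

Next-Fit: [11,2] [14] [4,1,11] [6] [13] [15] [4,5,6] → 7 hosts.
Total size 92 vCPU; any packing needs at least ⌈92/16⌉ = 6 hosts.
An optimal packing achieves that bound: [15,1] [14,2] [13] [11,5] [11,4] [6,6,4] → 6 hosts.
Excess: 7 − 6 = 1.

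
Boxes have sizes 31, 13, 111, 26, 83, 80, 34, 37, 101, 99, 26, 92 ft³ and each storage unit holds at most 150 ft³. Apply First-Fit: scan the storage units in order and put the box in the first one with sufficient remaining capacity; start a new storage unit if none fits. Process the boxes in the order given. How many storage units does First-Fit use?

6 storage units

storage unit 1: place 31 ft³, 119 ft³ left
storage unit 1: place 13 ft³, 106 ft³ left
storage unit 2: place 111 ft³, 39 ft³ left
storage unit 1: place 26 ft³, 80 ft³ left
storage unit 3: place 83 ft³, 67 ft³ left
storage unit 1: place 80 ft³, 0 ft³ left
storage unit 2: place 34 ft³, 5 ft³ left
storage unit 3: place 37 ft³, 30 ft³ left
storage unit 4: place 101 ft³, 49 ft³ left
storage unit 5: place 99 ft³, 51 ft³ left
storage unit 3: place 26 ft³, 4 ft³ left
storage unit 6: place 92 ft³, 58 ft³ left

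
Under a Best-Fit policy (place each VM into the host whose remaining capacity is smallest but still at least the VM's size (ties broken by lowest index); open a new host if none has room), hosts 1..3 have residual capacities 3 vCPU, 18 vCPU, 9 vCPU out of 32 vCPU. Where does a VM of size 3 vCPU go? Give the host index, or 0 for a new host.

Hosts with room: host 1 (3 vCPU), host 2 (18 vCPU), host 3 (9 vCPU).
Tightest fit is host 1 with 3 vCPU free.

1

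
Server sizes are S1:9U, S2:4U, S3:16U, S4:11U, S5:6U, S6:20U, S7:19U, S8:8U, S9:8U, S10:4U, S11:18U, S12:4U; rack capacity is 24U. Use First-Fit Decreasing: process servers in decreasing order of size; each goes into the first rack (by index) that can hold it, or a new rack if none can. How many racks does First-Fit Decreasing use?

6

Sorted descending: 20, 19, 18, 16, 11, 9, 8, 8, 6, 4, 4, 4.
20U → rack 1 (remaining 4U)
19U → rack 2 (remaining 5U)
18U → rack 3 (remaining 6U)
16U → rack 4 (remaining 8U)
11U → rack 5 (remaining 13U)
9U → rack 5 (remaining 4U)
8U → rack 4 (remaining 0U)
8U → rack 6 (remaining 16U)
6U → rack 3 (remaining 0U)
4U → rack 1 (remaining 0U)
4U → rack 2 (remaining 1U)
4U → rack 5 (remaining 0U)
Final racks: [20,4] [19,4] [18,6] [16,8] [11,9,4] [8].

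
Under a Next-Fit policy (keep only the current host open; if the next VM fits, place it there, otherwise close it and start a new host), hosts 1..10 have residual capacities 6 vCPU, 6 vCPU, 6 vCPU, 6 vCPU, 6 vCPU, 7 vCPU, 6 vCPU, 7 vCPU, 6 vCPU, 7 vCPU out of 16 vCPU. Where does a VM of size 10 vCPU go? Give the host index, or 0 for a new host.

0

Next-Fit only looks at host 10, which has 7 vCPU free.
10 vCPU does not fit, so a new host is opened.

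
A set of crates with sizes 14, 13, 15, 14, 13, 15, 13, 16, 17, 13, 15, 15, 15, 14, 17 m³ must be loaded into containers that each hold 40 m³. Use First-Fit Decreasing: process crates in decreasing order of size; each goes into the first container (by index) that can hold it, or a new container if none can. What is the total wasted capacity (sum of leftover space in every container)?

Sorted descending: 17, 17, 16, 15, 15, 15, 15, 15, 14, 14, 14, 13, 13, 13, 13.
Put 17 m³ in container 1; 23 m³ remain.
Put 17 m³ in container 1; 6 m³ remain.
Put 16 m³ in container 2; 24 m³ remain.
Put 15 m³ in container 2; 9 m³ remain.
Put 15 m³ in container 3; 25 m³ remain.
Put 15 m³ in container 3; 10 m³ remain.
Put 15 m³ in container 4; 25 m³ remain.
Put 15 m³ in container 4; 10 m³ remain.
Put 14 m³ in container 5; 26 m³ remain.
Put 14 m³ in container 5; 12 m³ remain.
Put 14 m³ in container 6; 26 m³ remain.
Put 13 m³ in container 6; 13 m³ remain.
Put 13 m³ in container 6; 0 m³ remain.
Put 13 m³ in container 7; 27 m³ remain.
Put 13 m³ in container 7; 14 m³ remain.
7 containers × 40 m³ = 280 m³; used 219 m³; unused 61 m³.

61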